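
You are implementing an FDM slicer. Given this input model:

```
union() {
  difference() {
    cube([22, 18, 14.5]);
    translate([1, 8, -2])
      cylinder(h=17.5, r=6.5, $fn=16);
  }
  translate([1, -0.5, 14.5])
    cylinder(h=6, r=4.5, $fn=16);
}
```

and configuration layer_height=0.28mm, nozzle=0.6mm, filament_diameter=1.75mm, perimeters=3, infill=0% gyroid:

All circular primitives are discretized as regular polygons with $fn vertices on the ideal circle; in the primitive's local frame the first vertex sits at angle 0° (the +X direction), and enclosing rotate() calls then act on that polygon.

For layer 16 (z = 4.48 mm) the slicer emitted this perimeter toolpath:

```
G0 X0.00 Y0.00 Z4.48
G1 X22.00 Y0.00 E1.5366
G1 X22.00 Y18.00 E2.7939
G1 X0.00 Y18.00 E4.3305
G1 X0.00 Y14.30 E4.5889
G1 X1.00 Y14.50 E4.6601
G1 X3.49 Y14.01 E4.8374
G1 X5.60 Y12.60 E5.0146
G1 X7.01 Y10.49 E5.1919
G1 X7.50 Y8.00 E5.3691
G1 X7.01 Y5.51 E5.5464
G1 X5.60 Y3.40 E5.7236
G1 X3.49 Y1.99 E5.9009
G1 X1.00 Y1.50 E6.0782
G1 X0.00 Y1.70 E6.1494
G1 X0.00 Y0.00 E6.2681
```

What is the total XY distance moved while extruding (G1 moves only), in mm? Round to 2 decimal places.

89.74 mm

Sum the Euclidean lengths of each G1 segment: total = 89.74 mm.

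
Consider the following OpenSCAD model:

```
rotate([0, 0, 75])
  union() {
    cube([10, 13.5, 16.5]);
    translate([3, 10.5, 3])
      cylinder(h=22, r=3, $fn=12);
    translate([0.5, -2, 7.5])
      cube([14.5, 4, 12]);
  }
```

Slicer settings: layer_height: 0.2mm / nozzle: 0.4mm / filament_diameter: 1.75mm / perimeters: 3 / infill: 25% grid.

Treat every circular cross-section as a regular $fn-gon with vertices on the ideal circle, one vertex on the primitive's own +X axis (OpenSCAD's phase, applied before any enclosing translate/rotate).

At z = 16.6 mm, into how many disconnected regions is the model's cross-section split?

2

At z = 16.6 mm: the cube is not intersected at this z (z outside [0, 16.5]); the r=3 cylinder at (3, 10.5) gives a regular 12-gon of circumradius 3 (constant along its height); the cube at (0.5, -2) (footprint 14.5×4) is included at this height; Combining (union): the 2 present regions are separate (no shared area or edge), so areas and boundary lengths simply add and each stays a separate island — 2 connected regions; (rotated 75° about Z; rotation is an isometry so areas/perimeters/island counts are preserved). The result has 2 disconnected regions.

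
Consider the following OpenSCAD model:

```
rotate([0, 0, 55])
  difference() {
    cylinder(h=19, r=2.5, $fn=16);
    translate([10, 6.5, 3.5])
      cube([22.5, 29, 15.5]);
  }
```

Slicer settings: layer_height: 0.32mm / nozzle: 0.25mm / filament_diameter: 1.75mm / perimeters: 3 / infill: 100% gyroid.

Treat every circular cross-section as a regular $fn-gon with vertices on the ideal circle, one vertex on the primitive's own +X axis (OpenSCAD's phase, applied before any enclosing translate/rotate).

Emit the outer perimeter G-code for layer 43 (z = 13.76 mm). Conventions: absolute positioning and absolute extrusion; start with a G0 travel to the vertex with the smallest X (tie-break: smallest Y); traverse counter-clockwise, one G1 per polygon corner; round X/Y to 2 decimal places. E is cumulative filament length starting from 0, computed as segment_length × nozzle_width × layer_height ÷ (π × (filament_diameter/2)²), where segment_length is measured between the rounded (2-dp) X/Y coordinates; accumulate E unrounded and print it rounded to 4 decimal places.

At z = 13.76 mm: the cylinder: section is a regular 16-gon, circumradius r=2.5; the cube at (10, 6.5) (footprint 22.5×29) is included at this height; After the difference (first − rest): starting from the r=2.5 cylinder, the 22.5×29 cube at (10, 6.5) misses the remaining region (no effect) — 1 connected region; (rotated 55° about Z; rotation is an isometry so areas/perimeters/island counts are preserved). The outline is a single polygon with 16 vertices. Extrusion per mm of travel: 0.25 × 0.32 / (π × 0.875²) = 0.033260. Accumulating E over each segment gives final E = 0.5189.

G0 X-2.46 Y-0.43 Z13.76
G1 X-2.11 Y-1.34 E0.0324
G1 X-1.43 Y-2.05 E0.0651
G1 X-0.54 Y-2.44 E0.0974
G1 X0.43 Y-2.46 E0.1297
G1 X1.34 Y-2.11 E0.1621
G1 X2.05 Y-1.43 E0.1948
G1 X2.44 Y-0.54 E0.2272
G1 X2.46 Y0.43 E0.2594
G1 X2.11 Y1.34 E0.2919
G1 X1.43 Y2.05 E0.3246
G1 X0.54 Y2.44 E0.3569
G1 X-0.43 Y2.46 E0.3891
G1 X-1.34 Y2.11 E0.4216
G1 X-2.05 Y1.43 E0.4543
G1 X-2.44 Y0.54 E0.4866
G1 X-2.46 Y-0.43 E0.5189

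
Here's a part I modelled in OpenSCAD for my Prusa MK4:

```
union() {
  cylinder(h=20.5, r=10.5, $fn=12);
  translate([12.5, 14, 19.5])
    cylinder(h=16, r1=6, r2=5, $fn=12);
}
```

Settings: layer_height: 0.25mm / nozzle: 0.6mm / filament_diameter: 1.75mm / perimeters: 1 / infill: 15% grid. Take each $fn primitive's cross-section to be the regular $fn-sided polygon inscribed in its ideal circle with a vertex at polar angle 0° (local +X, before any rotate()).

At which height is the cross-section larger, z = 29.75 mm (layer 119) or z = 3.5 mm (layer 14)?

Layer 119 (z = 29.75): the cylinder is not intersected at this z (z outside [0, 20.5]); the cone at (12.5, 14): at t=0.641 of its height the radius interpolates to r₁+(r₂−r₁)t = 5.359, giving a regular 12-gon of that circumradius (area = (12/2)·5.359²·sin(360°/12) = 86.17 mm²); Taking the union: only the cone at (12.5, 14) is present, so the union is just that shape — area = 86.17 mm². So its area = 86.17 mm². Layer 14 (z = 3.5): the r=10.5 cylinder gives a regular 12-gon of circumradius 10.5 (constant along its height) (area = (12/2)·10.500²·sin(360°/12) = 330.75 mm²); the cone at (12.5, 14) does not reach this height (z outside [19.5, 35.5]); Taking the union: only the r=10.5 cylinder is present, so the union is just that shape — area = 330.75 mm². So its area = 330.75 mm². Layer 14 is larger (330.75 vs 86.17 mm²).

layer 14 (z = 3.5 mm)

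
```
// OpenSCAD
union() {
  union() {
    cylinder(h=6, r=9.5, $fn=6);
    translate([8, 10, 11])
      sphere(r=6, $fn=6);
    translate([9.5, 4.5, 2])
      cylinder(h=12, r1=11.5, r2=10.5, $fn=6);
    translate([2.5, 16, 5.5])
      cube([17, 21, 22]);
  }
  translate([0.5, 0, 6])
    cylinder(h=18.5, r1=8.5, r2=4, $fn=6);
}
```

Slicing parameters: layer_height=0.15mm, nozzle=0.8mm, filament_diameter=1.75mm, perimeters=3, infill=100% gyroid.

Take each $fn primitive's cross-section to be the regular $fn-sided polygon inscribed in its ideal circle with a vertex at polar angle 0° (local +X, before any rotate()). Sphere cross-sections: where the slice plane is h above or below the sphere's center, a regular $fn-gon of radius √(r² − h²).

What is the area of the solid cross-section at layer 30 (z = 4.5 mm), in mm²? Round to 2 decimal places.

472.43 mm²

At z = 4.5 mm: the r=9.5 cylinder contributes a regular 6-gon of circumradius 9.5 (area = (6/2)·9.500²·sin(360°/6) = 234.48 mm²); the sphere at (8, 10) does not reach this height (|z−center|=6.500 > r=6); the cone at (9.5, 4.5) contributes a regular 6-gon of circumradius 11.292 (interpolated between r1=11.5 and r2=10.5 at t=0.208) (area = (6/2)·11.292²·sin(360°/6) = 331.26 mm²); the cube at (2.5, 16) is not intersected at this z (z outside [5.5, 27.5]); Combining (union): the regions partially overlap — summed areas 565.74 mm² minus the doubly-counted overlap 93.31 mm² gives 472.43 mm² — area = 472.43 mm²; the cone at (0.5, 0) is not intersected at this z (z outside [6, 24.5]); Merging all regions: only that combined region is present, so the union is just that shape — area = 472.43 mm². Overall, the cross-section is a single solid region. Net area = 472.43 mm².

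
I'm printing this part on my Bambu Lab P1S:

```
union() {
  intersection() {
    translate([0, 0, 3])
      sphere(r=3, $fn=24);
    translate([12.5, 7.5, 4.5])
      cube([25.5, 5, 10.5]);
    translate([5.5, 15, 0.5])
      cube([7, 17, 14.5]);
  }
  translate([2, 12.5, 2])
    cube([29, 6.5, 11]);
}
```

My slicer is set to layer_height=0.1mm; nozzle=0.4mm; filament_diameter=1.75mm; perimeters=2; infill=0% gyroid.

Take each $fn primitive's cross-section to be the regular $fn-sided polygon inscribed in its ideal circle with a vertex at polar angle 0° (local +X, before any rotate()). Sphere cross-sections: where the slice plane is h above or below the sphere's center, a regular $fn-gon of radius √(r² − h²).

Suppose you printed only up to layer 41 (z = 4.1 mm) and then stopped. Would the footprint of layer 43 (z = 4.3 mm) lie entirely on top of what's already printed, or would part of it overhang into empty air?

entirely on top

Compare the two slices. At z = 4.1: the r=3 sphere contributes a regular 24-gon of circumradius √(3²−1.1²) = 2.791 (area = (24/2)·2.791²·sin(360°/24) = 24.19 mm²); the cube at (12.5, 7.5) does not reach this height (z outside [4.5, 15]); the 7×17 cube at (5.5, 15) contributes its full rectangle (area 119.00 mm²); After intersecting: at least one operand is absent at this height, so nothing remains; the 29×6.5 cube at (2, 12.5) contributes its full rectangle (area 188.50 mm²); Merging all regions: only the 29×6.5 cube at (2, 12.5) is present, so the union is just that shape — area = 188.50 mm². At z = 4.3: the r=3 sphere contributes a regular 24-gon of circumradius √(3²−1.3²) = 2.704 (area = (24/2)·2.704²·sin(360°/24) = 22.70 mm²); the cube at (12.5, 7.5) is absent (z outside [4.5, 15]); the cube at (5.5, 15) (footprint 7×17) is included at this height (area 119.00 mm²); Taking the intersection: at least one operand is absent at this height, so nothing remains; the cube at (2, 12.5) is present — its section is the full 29×6.5 rectangle (area 188.50 mm²); Combining (union): only the 29×6.5 cube at (2, 12.5) is present, so the union is just that shape — area = 188.50 mm². Checking containment: the cross-section at z = 4.3 is a subset of the cross-section at z = 4.1.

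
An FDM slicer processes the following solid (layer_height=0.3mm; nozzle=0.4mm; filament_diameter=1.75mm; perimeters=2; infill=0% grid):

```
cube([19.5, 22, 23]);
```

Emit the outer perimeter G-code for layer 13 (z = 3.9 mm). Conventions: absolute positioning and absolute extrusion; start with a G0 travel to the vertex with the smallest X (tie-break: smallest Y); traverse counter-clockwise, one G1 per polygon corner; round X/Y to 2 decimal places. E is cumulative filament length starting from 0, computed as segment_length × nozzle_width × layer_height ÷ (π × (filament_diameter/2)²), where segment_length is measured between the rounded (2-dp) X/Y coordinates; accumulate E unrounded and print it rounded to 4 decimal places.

G0 X0.00 Y0.00 Z3.90
G1 X19.50 Y0.00 E0.9729
G1 X19.50 Y22.00 E2.0704
G1 X0.00 Y22.00 E3.0433
G1 X0.00 Y0.00 E4.1409

At z = 3.9 mm: the cube is present — its section is the full 19.5×22 rectangle. The outline is a single polygon with 4 vertices. Extrusion per mm of travel: 0.4 × 0.3 / (π × 0.875²) = 0.049890. Accumulating E over each segment gives final E = 4.1409.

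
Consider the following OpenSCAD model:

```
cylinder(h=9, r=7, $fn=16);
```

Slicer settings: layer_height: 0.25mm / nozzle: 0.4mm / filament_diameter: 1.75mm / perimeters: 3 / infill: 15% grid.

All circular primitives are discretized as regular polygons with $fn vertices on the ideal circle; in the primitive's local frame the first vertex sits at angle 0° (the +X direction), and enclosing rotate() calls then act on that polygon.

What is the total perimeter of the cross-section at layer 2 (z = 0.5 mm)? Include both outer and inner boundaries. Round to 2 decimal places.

43.70 mm

At z = 0.5 mm: the r=7 cylinder contributes a regular 16-gon of circumradius 7 (perimeter = 2·16·7.000·sin(180°/16) = 43.70 mm). Overall, the cross-section is a single solid region. Total boundary length (outer) = 43.70 mm.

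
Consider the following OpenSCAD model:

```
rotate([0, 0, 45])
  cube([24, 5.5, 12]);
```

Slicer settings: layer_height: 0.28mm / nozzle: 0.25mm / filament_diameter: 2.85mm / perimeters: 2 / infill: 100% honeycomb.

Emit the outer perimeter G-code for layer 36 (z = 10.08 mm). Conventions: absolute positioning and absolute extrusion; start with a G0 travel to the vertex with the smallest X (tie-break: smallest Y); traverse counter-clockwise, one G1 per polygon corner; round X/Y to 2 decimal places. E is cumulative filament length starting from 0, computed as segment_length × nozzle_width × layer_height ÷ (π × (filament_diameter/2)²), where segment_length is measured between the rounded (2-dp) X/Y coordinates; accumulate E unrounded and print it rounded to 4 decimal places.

G0 X-3.89 Y3.89 Z10.08
G1 X0.00 Y0.00 E0.0604
G1 X16.97 Y16.97 E0.3237
G1 X13.08 Y20.86 E0.3841
G1 X-3.89 Y3.89 E0.6474

At z = 10.08 mm: the cube (footprint 24×5.5) is included at this height; (whole slice rotated 45° about Z — lengths, areas and connectivity unchanged). The outline is a single polygon with 4 vertices. Extrusion per mm of travel: 0.25 × 0.28 / (π × 1.425²) = 0.010973. Accumulating E over each segment gives final E = 0.6474.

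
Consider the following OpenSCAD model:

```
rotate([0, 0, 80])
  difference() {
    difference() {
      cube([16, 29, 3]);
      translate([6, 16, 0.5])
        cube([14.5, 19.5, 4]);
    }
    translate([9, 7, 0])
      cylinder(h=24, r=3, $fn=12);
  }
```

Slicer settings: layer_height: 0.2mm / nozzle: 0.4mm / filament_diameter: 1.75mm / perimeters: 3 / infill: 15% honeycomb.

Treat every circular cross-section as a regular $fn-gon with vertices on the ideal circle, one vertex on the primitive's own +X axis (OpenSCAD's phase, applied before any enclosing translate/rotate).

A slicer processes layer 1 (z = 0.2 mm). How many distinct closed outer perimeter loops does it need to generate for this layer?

At z = 0.2 mm: the cube (footprint 16×29) is included at this height; the cube at (6, 16) is not intersected at this z (z outside [0.5, 4.5]); After the difference (first − rest): none of the subtracted shapes is present at this height, so the 16×29 cube is unchanged — 1 connected region; the r=3 cylinder at (9, 7) contributes a regular 12-gon of circumradius 3; After the difference (first − rest): starting from the result so far, the r=3 cylinder at (9, 7) lies wholly inside it (removes its full 27.00 mm² and its 18.63 mm outline becomes a hole wall) — 1 connected region with 1 hole; (whole slice rotated 80° about Z — lengths, areas and connectivity unchanged). The result has 1 disconnected region.

1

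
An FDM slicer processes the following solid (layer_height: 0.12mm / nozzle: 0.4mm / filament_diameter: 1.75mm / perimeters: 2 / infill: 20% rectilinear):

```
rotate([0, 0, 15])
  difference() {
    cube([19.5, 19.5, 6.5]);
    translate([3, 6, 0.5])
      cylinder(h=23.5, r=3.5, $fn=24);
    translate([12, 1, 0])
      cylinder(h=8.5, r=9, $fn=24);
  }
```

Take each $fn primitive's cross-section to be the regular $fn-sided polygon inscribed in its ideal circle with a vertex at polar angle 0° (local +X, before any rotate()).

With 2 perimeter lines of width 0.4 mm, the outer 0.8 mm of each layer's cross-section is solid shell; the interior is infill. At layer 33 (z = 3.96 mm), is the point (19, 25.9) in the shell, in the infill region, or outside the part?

outside

At z = 3.96 mm: the cube is present — its section is the full 19.5×19.5 rectangle; the r=3.5 cylinder at (3, 6) contributes a regular 24-gon of circumradius 3.5; the cylinder at (12, 1): section is a regular 24-gon, circumradius r=9; Taking the first minus the rest: starting from the 19.5×19.5 cube, the r=3.5 cylinder at (3, 6) partially overlaps it — only the 36.90 mm² overlap (of its 38.05 mm²) is removed, clipping the outline; the r=9 cylinder at (12, 1) partially overlaps it — only the 128.62 mm² overlap (of its 251.57 mm²) is removed, clipping the outline — 2 connected regions; (whole slice rotated 15° about Z — lengths, areas and connectivity unchanged). Overall, the cross-section has 2 separate islands. Undo the 15° rotation: the query point maps to (25.056, 20.100) in the un-rotated model frame. The nearest boundary edge runs (19.50, 19.50)→(19.50, 5.88); distance from the point to it = 5.59 mm. The point is not inside any of the regions above, so it lies outside the cross-section (5.59 mm from the nearest boundary).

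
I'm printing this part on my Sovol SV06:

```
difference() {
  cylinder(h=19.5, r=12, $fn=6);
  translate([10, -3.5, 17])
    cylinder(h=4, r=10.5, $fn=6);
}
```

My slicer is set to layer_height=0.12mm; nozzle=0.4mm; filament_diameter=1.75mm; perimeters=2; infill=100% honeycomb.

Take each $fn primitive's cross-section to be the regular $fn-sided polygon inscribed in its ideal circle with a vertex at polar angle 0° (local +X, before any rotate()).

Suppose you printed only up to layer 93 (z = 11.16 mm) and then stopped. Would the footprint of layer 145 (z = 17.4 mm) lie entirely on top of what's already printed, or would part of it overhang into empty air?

entirely on top

Compare the two slices. At z = 11.16: the r=12 cylinder contributes a regular 6-gon of circumradius 12 (area = (6/2)·12.000²·sin(360°/6) = 374.12 mm²); the cylinder at (10, -3.5) is not intersected at this z (z outside [17, 21]); Subtracting the remaining from the first: none of the subtracted shapes is present at this height, so the r=12 cylinder is unchanged — area = 374.12 mm². At z = 17.4: the cylinder: section is a regular 6-gon, circumradius r=12 (area = (6/2)·12.000²·sin(360°/6) = 374.12 mm²); the r=10.5 cylinder at (10, -3.5) gives a regular 6-gon of circumradius 10.5 (constant along its height) (area = (6/2)·10.500²·sin(360°/6) = 286.44 mm²); After the difference (first − rest): starting from the r=12 cylinder (374.12 mm²), the r=10.5 cylinder at (10, -3.5) partially overlaps it — only the 122.03 mm² overlap (of its 286.44 mm²) is removed, clipping the outline — area = 252.09 mm². Checking containment: the cross-section at z = 17.4 is a subset of the cross-section at z = 11.16.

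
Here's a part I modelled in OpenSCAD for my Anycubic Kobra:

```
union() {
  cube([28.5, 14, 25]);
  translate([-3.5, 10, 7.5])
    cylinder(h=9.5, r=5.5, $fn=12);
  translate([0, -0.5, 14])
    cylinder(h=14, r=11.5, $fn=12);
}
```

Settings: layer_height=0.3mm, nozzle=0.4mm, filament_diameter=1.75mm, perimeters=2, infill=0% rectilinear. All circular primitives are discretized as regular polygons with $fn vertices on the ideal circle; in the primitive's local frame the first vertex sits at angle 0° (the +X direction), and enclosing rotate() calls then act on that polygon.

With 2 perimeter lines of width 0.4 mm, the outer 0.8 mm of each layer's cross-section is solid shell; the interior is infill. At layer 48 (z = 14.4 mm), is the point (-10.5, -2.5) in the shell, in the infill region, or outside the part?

shell

At z = 14.4 mm: the cube is present — its section is the full 28.5×14 rectangle; the r=5.5 cylinder at (-3.5, 10) contributes a regular 12-gon of circumradius 5.5; the r=11.5 cylinder at (0, -0.5) contributes a regular 12-gon of circumradius 11.5; Combining (union): the regions partially overlap (shared area 139.94 mm²), so overlapping operands fuse into one piece — 1 connected region. Overall, the cross-section is a single solid region. The nearest boundary edge runs (-9.96, -6.25)→(-11.50, -0.50); distance from the point to it = 0.45 mm. The point is inside the cross-section, 0.45 mm from the nearest boundary — within the 0.8 mm shell band (2 × 0.4).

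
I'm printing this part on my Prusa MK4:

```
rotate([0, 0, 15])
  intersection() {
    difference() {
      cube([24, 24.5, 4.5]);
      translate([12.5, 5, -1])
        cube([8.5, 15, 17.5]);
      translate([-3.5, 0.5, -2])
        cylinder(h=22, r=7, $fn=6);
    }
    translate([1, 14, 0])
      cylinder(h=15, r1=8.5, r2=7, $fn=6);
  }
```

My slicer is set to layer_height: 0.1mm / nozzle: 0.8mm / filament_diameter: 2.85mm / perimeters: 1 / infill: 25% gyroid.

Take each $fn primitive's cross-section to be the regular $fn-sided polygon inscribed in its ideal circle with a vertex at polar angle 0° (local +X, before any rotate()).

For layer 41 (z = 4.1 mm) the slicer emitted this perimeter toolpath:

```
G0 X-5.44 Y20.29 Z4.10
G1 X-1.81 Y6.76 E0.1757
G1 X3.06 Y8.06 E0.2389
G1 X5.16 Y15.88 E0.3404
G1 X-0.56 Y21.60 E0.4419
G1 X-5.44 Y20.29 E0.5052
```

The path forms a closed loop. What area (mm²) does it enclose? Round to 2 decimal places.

Apply the shoelace formula to the sequence of (X, Y) vertices; enclosed area = 99.08 mm².

99.08 mm²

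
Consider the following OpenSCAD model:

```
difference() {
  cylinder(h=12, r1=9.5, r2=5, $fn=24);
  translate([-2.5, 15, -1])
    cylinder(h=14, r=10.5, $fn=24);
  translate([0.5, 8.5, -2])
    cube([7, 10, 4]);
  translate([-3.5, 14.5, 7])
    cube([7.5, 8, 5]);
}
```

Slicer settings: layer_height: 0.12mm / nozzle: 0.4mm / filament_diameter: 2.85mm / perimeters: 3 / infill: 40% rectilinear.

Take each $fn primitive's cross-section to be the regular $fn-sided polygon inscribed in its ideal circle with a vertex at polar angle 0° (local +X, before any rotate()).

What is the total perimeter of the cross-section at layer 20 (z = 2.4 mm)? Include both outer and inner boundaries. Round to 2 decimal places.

At z = 2.4 mm: the cone (r1=9.5→r2=5) has section circumradius 8.600 here — a regular 24-gon (perimeter = 2·24·8.600·sin(180°/24) = 53.88 mm); the cylinder at (-2.5, 15): section is a regular 24-gon, circumradius r=10.5 (perimeter = 2·24·10.500·sin(180°/24) = 65.79 mm); the cube at (0.5, 8.5) does not reach this height (z outside [-2, 2]); the cube at (-3.5, 14.5) is absent (z outside [7, 12]); After the difference (first − rest): starting from the cone, the r=10.5 cylinder at (-2.5, 15) partially overlaps it — only the 29.13 mm² overlap (of its 342.42 mm²) is removed, clipping the outline — boundary = 53.49 mm. Overall, the cross-section is a single solid region. Total boundary length (outer) = 53.49 mm.

53.49 mm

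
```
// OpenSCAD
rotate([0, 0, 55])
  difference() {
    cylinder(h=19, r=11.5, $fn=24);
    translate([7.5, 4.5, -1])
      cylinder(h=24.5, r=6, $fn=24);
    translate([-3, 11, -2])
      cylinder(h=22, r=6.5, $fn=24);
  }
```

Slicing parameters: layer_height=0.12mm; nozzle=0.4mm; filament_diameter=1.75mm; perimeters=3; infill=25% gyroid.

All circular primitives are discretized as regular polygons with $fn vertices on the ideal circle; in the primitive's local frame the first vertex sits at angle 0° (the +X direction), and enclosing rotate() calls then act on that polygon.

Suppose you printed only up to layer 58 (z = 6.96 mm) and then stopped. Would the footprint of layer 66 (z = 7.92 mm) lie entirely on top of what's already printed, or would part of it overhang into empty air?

entirely on top

Compare the two slices. At z = 6.96: the r=11.5 cylinder contributes a regular 24-gon of circumradius 11.5 (area = (24/2)·11.500²·sin(360°/24) = 410.75 mm²); the r=6 cylinder at (7.5, 4.5) contributes a regular 24-gon of circumradius 6 (area = (24/2)·6.000²·sin(360°/24) = 111.81 mm²); the r=6.5 cylinder at (-3, 11) contributes a regular 24-gon of circumradius 6.5 (area = (24/2)·6.500²·sin(360°/24) = 131.22 mm²); After the difference (first − rest): starting from the r=11.5 cylinder (410.75 mm²), the r=6 cylinder at (7.5, 4.5) partially overlaps it — only the 81.45 mm² overlap (of its 111.81 mm²) is removed, clipping the outline; the r=6.5 cylinder at (-3, 11) partially overlaps it — only the 58.03 mm² overlap (of its 131.22 mm²) is removed, clipping the outline — area = 271.27 mm²; (rotated 55° about Z; rotation is an isometry so areas/perimeters/island counts are preserved). At z = 7.92: the r=11.5 cylinder gives a regular 24-gon of circumradius 11.5 (constant along its height) (area = (24/2)·11.500²·sin(360°/24) = 410.75 mm²); the r=6 cylinder at (7.5, 4.5) gives a regular 24-gon of circumradius 6 (constant along its height) (area = (24/2)·6.000²·sin(360°/24) = 111.81 mm²); the cylinder at (-3, 11): section is a regular 24-gon, circumradius r=6.5 (area = (24/2)·6.500²·sin(360°/24) = 131.22 mm²); Taking the first minus the rest: starting from the r=11.5 cylinder (410.75 mm²), the r=6 cylinder at (7.5, 4.5) partially overlaps it — only the 81.45 mm² overlap (of its 111.81 mm²) is removed, clipping the outline; the r=6.5 cylinder at (-3, 11) partially overlaps it — only the 58.03 mm² overlap (of its 131.22 mm²) is removed, clipping the outline — area = 271.27 mm²; (rotated 55° about Z; rotation is an isometry so areas/perimeters/island counts are preserved). Checking containment: the cross-section at z = 7.92 is a subset of the cross-section at z = 6.96.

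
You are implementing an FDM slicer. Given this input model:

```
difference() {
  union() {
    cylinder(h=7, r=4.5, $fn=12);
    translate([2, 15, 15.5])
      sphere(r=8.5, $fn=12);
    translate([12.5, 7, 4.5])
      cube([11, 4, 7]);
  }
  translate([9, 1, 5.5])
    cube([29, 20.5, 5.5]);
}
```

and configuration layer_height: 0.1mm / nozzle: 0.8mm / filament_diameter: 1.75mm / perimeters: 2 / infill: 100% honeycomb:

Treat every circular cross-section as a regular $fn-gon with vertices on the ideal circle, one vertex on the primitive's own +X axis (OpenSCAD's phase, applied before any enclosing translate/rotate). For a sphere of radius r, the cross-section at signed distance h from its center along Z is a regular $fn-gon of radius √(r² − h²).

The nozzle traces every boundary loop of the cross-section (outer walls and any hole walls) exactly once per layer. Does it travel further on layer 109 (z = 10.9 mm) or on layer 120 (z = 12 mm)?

Layer 109 (z = 10.9): the cylinder is absent (z outside [0, 7]); the sphere at (2, 15): section is a regular 12-gon, circumradius = √(r²−h²) = √(8.5²−4.6²) = 7.148 (perimeter = 2·12·7.148·sin(180°/12) = 44.40 mm); the cube at (12.5, 7) is present — its section is the full 11×4 rectangle (perimeter 30.00 mm); Combining (union): the 2 present regions are separate (no shared area or edge), so areas and boundary lengths simply add and each stays a separate island — boundary = 74.40 mm; the 29×20.5 cube at (9, 1) contributes its full rectangle (perimeter 99.00 mm); After the difference (first − rest): starting from the result so far, the 29×20.5 cube at (9, 1) partially overlaps it — only the 44.08 mm² overlap (of its 594.50 mm²) is removed, clipping the outline — boundary = 44.36 mm. So its perimeter = 44.36 mm. Layer 120 (z = 12): the cylinder does not reach this height (z outside [0, 7]); the sphere at (2, 15): section is a regular 12-gon, circumradius = √(r²−h²) = √(8.5²−3.5²) = 7.746 (perimeter = 2·12·7.746·sin(180°/12) = 48.12 mm); the cube at (12.5, 7) is absent (z outside [4.5, 11.5]); Merging all regions: only the r=8.5 sphere at (2, 15) is present, so the union is just that shape — boundary = 48.12 mm; the cube at (9, 1) does not reach this height (z outside [5.5, 11]); Subtracting the remaining from the first: none of the subtracted shapes is present at this height, so the result so far is unchanged — boundary = 48.12 mm. So its perimeter = 48.12 mm. Layer 120 is larger (48.12 vs 44.36 mm).

layer 120 (z = 12 mm)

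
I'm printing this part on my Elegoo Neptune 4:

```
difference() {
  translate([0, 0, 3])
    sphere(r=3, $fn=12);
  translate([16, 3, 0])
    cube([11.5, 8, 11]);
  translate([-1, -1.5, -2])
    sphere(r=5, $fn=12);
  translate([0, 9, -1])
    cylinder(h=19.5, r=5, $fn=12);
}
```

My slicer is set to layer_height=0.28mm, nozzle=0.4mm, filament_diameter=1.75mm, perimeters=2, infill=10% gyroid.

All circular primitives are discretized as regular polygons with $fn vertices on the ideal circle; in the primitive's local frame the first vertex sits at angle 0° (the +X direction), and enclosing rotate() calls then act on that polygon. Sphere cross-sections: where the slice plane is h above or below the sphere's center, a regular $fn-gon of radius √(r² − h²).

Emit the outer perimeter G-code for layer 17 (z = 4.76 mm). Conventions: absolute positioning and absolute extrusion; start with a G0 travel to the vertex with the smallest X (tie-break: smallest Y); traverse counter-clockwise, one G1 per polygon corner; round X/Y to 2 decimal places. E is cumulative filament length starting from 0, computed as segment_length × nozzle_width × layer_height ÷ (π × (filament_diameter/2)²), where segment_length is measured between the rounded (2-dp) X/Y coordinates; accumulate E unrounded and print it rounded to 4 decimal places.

At z = 4.76 mm: the r=3 sphere contributes a regular 12-gon of circumradius √(3²−1.76²) = 2.429; the cube at (16, 3) is present — its section is the full 11.5×8 rectangle; the sphere at (-1, -1.5) is absent (|z−center|=6.760 > r=5); the cylinder at (0, 9): section is a regular 12-gon, circumradius r=5; Taking the first minus the rest: starting from the r=3 sphere, the 11.5×8 cube at (16, 3) misses the remaining region (no effect); the r=5 cylinder at (0, 9) misses the remaining region (no effect) — 1 connected region. The outline is a single polygon with 12 vertices. Extrusion per mm of travel: 0.4 × 0.28 / (π × 0.875²) = 0.046564. Accumulating E over each segment gives final E = 0.7016.

G0 X-2.43 Y0.00 Z4.76
G1 X-2.10 Y-1.21 E0.0584
G1 X-1.21 Y-2.10 E0.1170
G1 X0.00 Y-2.43 E0.1754
G1 X1.21 Y-2.10 E0.2338
G1 X2.10 Y-1.21 E0.2924
G1 X2.43 Y0.00 E0.3508
G1 X2.10 Y1.21 E0.4092
G1 X1.21 Y2.10 E0.4678
G1 X0.00 Y2.43 E0.5262
G1 X-1.21 Y2.10 E0.5846
G1 X-2.10 Y1.21 E0.6432
G1 X-2.43 Y0.00 E0.7016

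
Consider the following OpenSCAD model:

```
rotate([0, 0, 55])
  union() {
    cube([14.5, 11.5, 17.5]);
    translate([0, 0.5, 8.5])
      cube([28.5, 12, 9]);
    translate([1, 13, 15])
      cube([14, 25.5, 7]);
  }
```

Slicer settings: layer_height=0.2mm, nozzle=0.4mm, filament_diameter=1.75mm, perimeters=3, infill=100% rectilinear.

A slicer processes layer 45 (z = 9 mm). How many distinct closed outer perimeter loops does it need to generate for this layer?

At z = 9 mm: the 14.5×11.5 cube contributes its full rectangle; the cube at (0, 0.5) (footprint 28.5×12) is included at this height; the cube at (1, 13) is not intersected at this z (z outside [15, 22]); Combining (union): the regions partially overlap (shared area 159.50 mm²), so overlapping operands fuse into one piece — 1 connected region; (rotated 55° about Z; rotation is an isometry so areas/perimeters/island counts are preserved). The result has 1 disconnected region.

1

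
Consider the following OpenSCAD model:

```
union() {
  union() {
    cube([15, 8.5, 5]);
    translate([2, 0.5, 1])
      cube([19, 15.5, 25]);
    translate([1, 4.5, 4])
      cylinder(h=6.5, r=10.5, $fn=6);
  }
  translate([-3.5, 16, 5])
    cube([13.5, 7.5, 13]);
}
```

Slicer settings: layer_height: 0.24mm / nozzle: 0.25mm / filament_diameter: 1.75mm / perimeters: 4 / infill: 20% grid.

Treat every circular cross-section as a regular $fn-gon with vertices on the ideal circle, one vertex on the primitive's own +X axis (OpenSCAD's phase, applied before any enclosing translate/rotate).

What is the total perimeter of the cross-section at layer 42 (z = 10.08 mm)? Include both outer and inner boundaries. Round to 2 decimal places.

118.35 mm

At z = 10.08 mm: the cube does not reach this height (z outside [0, 5]); the cube at (2, 0.5) is present — its section is the full 19×15.5 rectangle (perimeter 69.00 mm); the cylinder at (1, 4.5): section is a regular 6-gon, circumradius r=10.5 (perimeter = 2·6·10.500·sin(180°/6) = 63.00 mm); Merging all regions: the regions partially overlap (shared area 95.90 mm²), so the edge portions inside another operand are dropped and the merged outline is re-measured after clipping — boundary = 92.35 mm; the cube at (-3.5, 16) is present — its section is the full 13.5×7.5 rectangle (perimeter 42.00 mm); Merging all regions: the 2 present regions share edge segments without overlapping in area, so areas simply add but the touching pieces fuse into one outline (the shared edge portions become interior and drop out of the boundary) — boundary = 118.35 mm. Overall, the cross-section is a single solid region. Total boundary length (outer) = 118.35 mm.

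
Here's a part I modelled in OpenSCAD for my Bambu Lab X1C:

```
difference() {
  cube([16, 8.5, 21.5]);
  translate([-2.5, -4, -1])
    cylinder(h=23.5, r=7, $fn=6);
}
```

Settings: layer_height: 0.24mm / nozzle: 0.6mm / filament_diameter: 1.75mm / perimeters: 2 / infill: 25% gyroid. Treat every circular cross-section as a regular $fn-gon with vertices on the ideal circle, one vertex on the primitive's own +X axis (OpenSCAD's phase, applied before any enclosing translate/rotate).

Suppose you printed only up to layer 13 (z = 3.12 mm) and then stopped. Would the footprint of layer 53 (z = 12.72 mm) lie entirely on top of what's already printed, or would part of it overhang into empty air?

entirely on top

Compare the two slices. At z = 3.12: the 16×8.5 cube contributes its full rectangle (area 136.00 mm²); the r=7 cylinder at (-2.5, -4) gives a regular 6-gon of circumradius 7 (constant along its height) (area = (6/2)·7.000²·sin(360°/6) = 127.31 mm²); Taking the first minus the rest: starting from the 16×8.5 cube (136.00 mm²), the r=7 cylinder at (-2.5, -4) partially overlaps it — only the 3.29 mm² overlap (of its 127.31 mm²) is removed, clipping the outline — area = 132.71 mm². At z = 12.72: the cube (footprint 16×8.5) is included at this height (area 136.00 mm²); the cylinder at (-2.5, -4): section is a regular 6-gon, circumradius r=7 (area = (6/2)·7.000²·sin(360°/6) = 127.31 mm²); Taking the first minus the rest: starting from the 16×8.5 cube (136.00 mm²), the r=7 cylinder at (-2.5, -4) partially overlaps it — only the 3.29 mm² overlap (of its 127.31 mm²) is removed, clipping the outline — area = 132.71 mm². Checking containment: the cross-section at z = 12.72 is a subset of the cross-section at z = 3.12.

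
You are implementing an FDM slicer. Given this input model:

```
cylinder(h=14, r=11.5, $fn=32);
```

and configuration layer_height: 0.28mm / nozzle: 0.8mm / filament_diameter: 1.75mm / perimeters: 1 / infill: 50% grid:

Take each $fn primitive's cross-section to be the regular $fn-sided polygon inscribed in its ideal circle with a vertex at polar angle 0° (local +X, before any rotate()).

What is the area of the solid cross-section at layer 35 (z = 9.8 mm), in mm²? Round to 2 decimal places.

At z = 9.8 mm: the r=11.5 cylinder contributes a regular 32-gon of circumradius 11.5 (area = (32/2)·11.500²·sin(360°/32) = 412.81 mm²). Overall, the cross-section is a single solid region. Net area = 412.81 mm².

412.81 mm²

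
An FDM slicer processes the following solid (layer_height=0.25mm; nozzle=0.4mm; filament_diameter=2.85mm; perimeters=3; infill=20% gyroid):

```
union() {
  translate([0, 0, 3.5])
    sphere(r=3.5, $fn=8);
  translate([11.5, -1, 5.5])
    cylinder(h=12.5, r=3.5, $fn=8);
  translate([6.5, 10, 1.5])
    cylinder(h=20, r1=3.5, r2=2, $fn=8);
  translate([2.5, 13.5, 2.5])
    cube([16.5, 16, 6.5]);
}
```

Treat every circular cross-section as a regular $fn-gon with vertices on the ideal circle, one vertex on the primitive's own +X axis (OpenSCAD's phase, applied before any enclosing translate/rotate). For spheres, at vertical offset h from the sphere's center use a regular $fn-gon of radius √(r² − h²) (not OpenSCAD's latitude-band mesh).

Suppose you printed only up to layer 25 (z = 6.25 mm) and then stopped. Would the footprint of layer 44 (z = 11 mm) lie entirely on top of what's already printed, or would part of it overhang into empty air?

Compare the two slices. At z = 6.25: the sphere: section is a regular 8-gon, circumradius = √(r²−h²) = √(3.5²−2.75²) = 2.165 (area = (8/2)·2.165²·sin(360°/8) = 13.26 mm²); the r=3.5 cylinder at (11.5, -1) gives a regular 8-gon of circumradius 3.5 (constant along its height) (area = (8/2)·3.500²·sin(360°/8) = 34.65 mm²); the cone at (6.5, 10): at t=0.237 of its height the radius interpolates to r₁+(r₂−r₁)t = 3.144, giving a regular 8-gon of that circumradius (area = (8/2)·3.144²·sin(360°/8) = 27.95 mm²); the cube at (2.5, 13.5) is present — its section is the full 16.5×16 rectangle (area 264.00 mm²); Merging all regions: the 4 present regions are separate (no shared area or edge), so areas and boundary lengths simply add and each stays a separate island — area = 339.86 mm². At z = 11: the sphere is not intersected at this z (|z−center|=7.500 > r=3.5); the r=3.5 cylinder at (11.5, -1) contributes a regular 8-gon of circumradius 3.5 (area = (8/2)·3.500²·sin(360°/8) = 34.65 mm²); the cone at (6.5, 10): at t=0.475 of its height the radius interpolates to r₁+(r₂−r₁)t = 2.788, giving a regular 8-gon of that circumradius (area = (8/2)·2.788²·sin(360°/8) = 21.98 mm²); the cube at (2.5, 13.5) does not reach this height (z outside [2.5, 9]); Combining (union): the 2 present regions are separate (no shared area or edge), so areas and boundary lengths simply add and each stays a separate island — area = 56.63 mm². Checking containment: the cross-section at z = 11 is a subset of the cross-section at z = 6.25.

entirely on top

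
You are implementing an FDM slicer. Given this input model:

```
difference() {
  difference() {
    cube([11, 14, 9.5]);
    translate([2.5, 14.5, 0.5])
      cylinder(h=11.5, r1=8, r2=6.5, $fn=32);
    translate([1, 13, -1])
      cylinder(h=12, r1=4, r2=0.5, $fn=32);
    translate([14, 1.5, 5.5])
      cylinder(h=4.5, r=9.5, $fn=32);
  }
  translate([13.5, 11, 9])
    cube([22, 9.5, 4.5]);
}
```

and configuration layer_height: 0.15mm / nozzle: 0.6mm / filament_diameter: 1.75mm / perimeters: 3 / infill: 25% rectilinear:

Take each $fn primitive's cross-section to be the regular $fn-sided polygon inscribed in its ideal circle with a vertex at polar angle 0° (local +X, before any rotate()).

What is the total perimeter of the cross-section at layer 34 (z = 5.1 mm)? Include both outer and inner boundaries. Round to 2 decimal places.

47.37 mm

At z = 5.1 mm: the 11×14 cube contributes its full rectangle (perimeter 50.00 mm); the cone at (2.5, 14.5) (r1=8→r2=6.5) has section circumradius 7.400 here — a regular 32-gon (perimeter = 2·32·7.400·sin(180°/32) = 46.42 mm); the cone at (1, 13) (r1=4→r2=0.5) has section circumradius 2.221 here — a regular 32-gon (perimeter = 2·32·2.221·sin(180°/32) = 13.93 mm); the cylinder at (14, 1.5) is not intersected at this z (z outside [5.5, 10]); After the difference (first − rest): starting from the 11×14 cube, the cone at (2.5, 14.5) partially overlaps it — only the 55.87 mm² overlap (of its 170.93 mm²) is removed, clipping the outline; the cone at (1, 13) misses the remaining region (no effect) — boundary = 47.37 mm; the cube at (13.5, 11) is not intersected at this z (z outside [9, 13.5]); Subtracting the remaining from the first: none of the subtracted shapes is present at this height, so that combined region is unchanged — boundary = 47.37 mm. Overall, the cross-section is a single solid region. Total boundary length (outer) = 47.37 mm.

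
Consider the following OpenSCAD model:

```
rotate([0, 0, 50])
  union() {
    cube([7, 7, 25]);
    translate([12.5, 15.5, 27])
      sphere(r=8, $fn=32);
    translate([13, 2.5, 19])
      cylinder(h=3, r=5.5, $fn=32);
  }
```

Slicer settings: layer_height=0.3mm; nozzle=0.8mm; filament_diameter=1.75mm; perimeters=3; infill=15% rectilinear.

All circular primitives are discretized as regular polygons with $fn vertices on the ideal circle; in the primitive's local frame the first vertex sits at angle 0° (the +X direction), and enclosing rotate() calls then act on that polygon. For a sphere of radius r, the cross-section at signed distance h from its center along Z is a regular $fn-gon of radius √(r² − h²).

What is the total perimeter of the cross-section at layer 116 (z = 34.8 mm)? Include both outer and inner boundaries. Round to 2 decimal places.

11.15 mm

At z = 34.8 mm: the cube is not intersected at this z (z outside [0, 25]); the r=8 sphere at (12.5, 15.5) slices to a regular 32-gon of circumradius 1.778 (√(r²−h²) with h=7.8 from center) (perimeter = 2·32·1.778·sin(180°/32) = 11.15 mm); the cylinder at (13, 2.5) is absent (z outside [19, 22]); Taking the union: only the r=8 sphere at (12.5, 15.5) is present, so the union is just that shape — boundary = 11.15 mm; (whole slice rotated 50° about Z — lengths, areas and connectivity unchanged). Overall, the cross-section is a single solid region. Total boundary length (outer) = 11.15 mm.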